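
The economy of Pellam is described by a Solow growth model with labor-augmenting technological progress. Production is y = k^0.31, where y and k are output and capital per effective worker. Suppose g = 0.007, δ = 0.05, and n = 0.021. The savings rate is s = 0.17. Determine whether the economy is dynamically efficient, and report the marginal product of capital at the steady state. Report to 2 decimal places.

dynamically efficient; MPK ≈ 0.14

Break-even investment rate: n + g + δ = 0.021 + 0.007 + 0.05 = 0.078.
Steady-state k*: s·k^0.31 = 0.078·k gives k* = (0.17/0.078)^(1/0.69) ≈ 3.0929.
MPK = 0.31·3.0929^(-0.69) ≈ 0.1422.
MPK > n+g+δ = 0.078, so the economy is dynamically efficient (under-saving).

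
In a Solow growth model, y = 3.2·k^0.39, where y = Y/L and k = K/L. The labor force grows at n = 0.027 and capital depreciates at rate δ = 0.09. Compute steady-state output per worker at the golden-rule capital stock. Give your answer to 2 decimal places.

y_gold ≈ 14.53

The effective depreciation rate is n + δ = 0.027 + 0.09 = 0.117.
At the golden rule the marginal product of capital equals n+δ: 0.39·3.2·k^(0.39−1) = 0.117. Solving, k_gold = (0.39·3.2/0.117)^(1/0.61) ≈ 48.4499.
Output: y_gold = 3.2·k_gold^0.39 = 3.2·48.4499^0.39 ≈ 14.5350.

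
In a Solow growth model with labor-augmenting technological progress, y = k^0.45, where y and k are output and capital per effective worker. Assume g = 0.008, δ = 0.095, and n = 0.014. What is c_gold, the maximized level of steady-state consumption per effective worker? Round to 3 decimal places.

c_gold ≈ 1.656

Capital per effective worker breaks even when investment replaces (n + g + δ)·k; here n + g + δ = 0.117.
Golden rule sets MPK = n+g+δ: 0.45·k^(0.45−1) = 0.117, so k_gold = (0.45/0.117)^(1/0.55) ≈ 11.5794.
y_gold = 11.5794^0.45 ≈ 3.0106.
c_gold = y_gold − (n+g+δ)·k_gold = 3.0106 − 0.117·11.5794 ≈ 1.6558.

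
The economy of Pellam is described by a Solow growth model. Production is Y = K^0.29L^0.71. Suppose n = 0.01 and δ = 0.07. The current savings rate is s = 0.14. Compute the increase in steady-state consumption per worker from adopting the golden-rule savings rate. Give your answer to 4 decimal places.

Δc ≈ 0.1206

n + δ = 0.01 + 0.07 = 0.08.
Current steady state (s = 0.14): k* = (0.14/0.08)^(1/0.71) ≈ 2.1994, y* = 2.1994^0.29 ≈ 1.2568, c* = (1−0.14)·1.2568 ≈ 1.0809.
Setting f'(k) = n+δ gives 0.29·k^(0.29−1) = 0.08, hence k_gold = (0.29/0.08)^(1/0.71) ≈ 6.1342.
y_gold = 6.1342^0.29 ≈ 1.6922, c_gold = y_gold − 0.08·k_gold ≈ 1.2015.
Gain: Δc = 1.2015 − 1.0809 ≈ 0.1206.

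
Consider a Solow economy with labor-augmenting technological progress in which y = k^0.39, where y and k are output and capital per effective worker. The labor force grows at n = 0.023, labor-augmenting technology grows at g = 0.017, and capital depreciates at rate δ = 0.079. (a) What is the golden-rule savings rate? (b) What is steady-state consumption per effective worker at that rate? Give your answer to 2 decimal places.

(a) s_gold = 0.39; (b) c_gold ≈ 1.30

n + g + δ = 0.023 + 0.017 + 0.079 = 0.119.
For Cobb-Douglas, s_gold equals capital's share: s_gold = 0.39.
Maximizing c = f(k) − (n+g+δ)·k gives f'(k) = n+g+δ, i.e. 0.39·k^(0.39−1) = 0.119, so k_gold = (0.39/0.119)^(1/0.61) ≈ 7.0002.
y_gold = 7.0002^0.39 ≈ 2.1360; c_gold = (1−0.39)·y_gold ≈ 1.3029.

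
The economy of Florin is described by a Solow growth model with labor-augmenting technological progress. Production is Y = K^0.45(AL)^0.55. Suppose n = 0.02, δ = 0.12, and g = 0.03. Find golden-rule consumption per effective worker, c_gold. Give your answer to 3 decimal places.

c_gold ≈ 1.220

n + g + δ = 0.02 + 0.03 + 0.12 = 0.17.
At the golden rule the marginal product of capital equals n+g+δ: 0.45·k^(0.45−1) = 0.17. Solving, k_gold = (0.45/0.17)^(1/0.55) ≈ 5.8703.
y_gold = 5.8703^0.45 ≈ 2.2177.
c_gold = y_gold − (n+g+δ)·k_gold = 2.2177 − 0.17·5.8703 ≈ 1.2197.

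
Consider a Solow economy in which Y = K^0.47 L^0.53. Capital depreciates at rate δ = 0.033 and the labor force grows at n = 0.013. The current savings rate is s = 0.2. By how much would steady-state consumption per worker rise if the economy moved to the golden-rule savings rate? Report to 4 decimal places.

Δc ≈ 1.2173

Capital per worker breaks even when investment replaces (n + δ)·k; here n + δ = 0.046.
Current steady state (s = 0.2): k* = (0.2/0.046)^(1/0.53) ≈ 16.0062, y* = 16.0062^0.47 ≈ 3.6814, c* = (1−0.2)·3.6814 ≈ 2.9451.
Golden rule sets MPK = n+δ: 0.47·k^(0.47−1) = 0.046, so k_gold = (0.47/0.046)^(1/0.53) ≈ 80.2445.
y_gold = 80.2445^0.47 ≈ 7.8537, c_gold = y_gold − 0.046·k_gold ≈ 4.1625.
Gain: Δc = 4.1625 − 2.9451 ≈ 1.2173.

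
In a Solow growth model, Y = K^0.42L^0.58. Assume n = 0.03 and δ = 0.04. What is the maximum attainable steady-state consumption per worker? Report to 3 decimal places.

n + δ = 0.03 + 0.04 = 0.07.
Setting f'(k) = n+δ gives 0.42·k^(0.42−1) = 0.07, hence k_gold = (0.42/0.07)^(1/0.58) ≈ 21.9604.
y_gold = 21.9604^0.42 ≈ 3.6601.
c_gold = y_gold − (n+δ)·k_gold = 3.6601 − 0.07·21.9604 ≈ 2.1228.

c_gold ≈ 2.123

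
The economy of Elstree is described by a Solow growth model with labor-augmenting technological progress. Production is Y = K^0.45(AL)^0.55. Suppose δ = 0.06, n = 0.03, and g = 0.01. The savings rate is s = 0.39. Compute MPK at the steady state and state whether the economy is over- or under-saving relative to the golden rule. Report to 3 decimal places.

under-saving; MPK ≈ 0.115

n + g + δ = 0.03 + 0.01 + 0.06 = 0.1.
Steady-state k*: s·k^0.45 = 0.1·k gives k* = (0.39/0.1)^(1/0.55) ≈ 11.8758.
MPK = 0.45·11.8758^(-0.55) ≈ 0.1154.
MPK > n+g+δ = 0.1, so the economy is dynamically efficient (under-saving).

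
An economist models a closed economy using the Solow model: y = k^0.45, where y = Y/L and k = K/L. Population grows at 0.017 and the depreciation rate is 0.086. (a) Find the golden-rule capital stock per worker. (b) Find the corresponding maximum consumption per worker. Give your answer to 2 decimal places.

(a) k_gold ≈ 14.60; (b) c_gold ≈ 1.84

Break-even investment rate: n + δ = 0.017 + 0.086 = 0.103.
Setting f'(k) = n+δ gives 0.45·k^(0.45−1) = 0.103, hence k_gold = (0.45/0.103)^(1/0.55) ≈ 14.5989.
y_gold = 14.5989^0.45 ≈ 3.3415; c_gold = y_gold − 0.103·k_gold ≈ 1.8378.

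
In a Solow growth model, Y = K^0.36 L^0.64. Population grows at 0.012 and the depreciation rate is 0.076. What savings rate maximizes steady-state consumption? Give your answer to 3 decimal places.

n + δ = 0.012 + 0.076 = 0.088.
At the golden rule MPK = n+δ, and in any Cobb-Douglas steady state s = (n+δ)·k/y = MPK·k/y = capital's share 0.36.

s_gold = 0.360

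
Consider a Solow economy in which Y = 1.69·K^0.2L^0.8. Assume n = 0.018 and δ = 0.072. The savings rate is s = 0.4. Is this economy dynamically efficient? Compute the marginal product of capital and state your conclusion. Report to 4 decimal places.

dynamically inefficient; MPK ≈ 0.0450

The effective depreciation rate is n + δ = 0.018 + 0.072 = 0.09.
Steady-state k*: s·A·k^0.2 = 0.09·k gives k* = (0.4·1.69/0.09)^(1/0.8) ≈ 12.4346.
MPK = 0.2·1.69·12.4346^(-0.8) ≈ 0.0450.
MPK < n+δ = 0.09, so the economy is dynamically inefficient (over-saving).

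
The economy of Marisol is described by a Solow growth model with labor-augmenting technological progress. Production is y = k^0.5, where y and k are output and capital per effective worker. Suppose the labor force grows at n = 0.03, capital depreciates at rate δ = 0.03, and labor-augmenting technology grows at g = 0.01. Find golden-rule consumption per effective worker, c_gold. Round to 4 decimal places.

c_gold ≈ 3.5714

The effective depreciation rate is n + g + δ = 0.03 + 0.01 + 0.03 = 0.07.
Setting f'(k) = n+g+δ gives 0.5·k^(0.5−1) = 0.07, hence k_gold = (0.5/0.07)^(1/0.5) ≈ 51.0204.
y_gold = 51.0204^0.5 ≈ 7.1429.
c_gold = y_gold − (n+g+δ)·k_gold = 7.1429 − 0.07·51.0204 ≈ 3.5714.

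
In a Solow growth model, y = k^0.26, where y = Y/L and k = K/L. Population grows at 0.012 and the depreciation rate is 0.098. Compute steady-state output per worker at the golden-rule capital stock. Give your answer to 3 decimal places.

y_gold ≈ 1.353

Capital per worker breaks even when investment replaces (n + δ)·k; here n + δ = 0.11.
At the golden rule the marginal product of capital equals n+δ: 0.26·k^(0.26−1) = 0.11. Solving, k_gold = (0.26/0.11)^(1/0.74) ≈ 3.1977.
Output: y_gold = k_gold^0.26 = 3.1977^0.26 ≈ 1.3529.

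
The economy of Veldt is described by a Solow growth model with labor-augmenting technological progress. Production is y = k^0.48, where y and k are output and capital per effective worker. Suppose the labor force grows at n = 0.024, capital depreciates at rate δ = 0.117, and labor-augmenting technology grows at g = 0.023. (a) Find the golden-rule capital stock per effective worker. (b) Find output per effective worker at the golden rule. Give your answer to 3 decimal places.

n + g + δ = 0.024 + 0.023 + 0.117 = 0.164.
Maximizing c = f(k) − (n+g+δ)·k gives f'(k) = n+g+δ, i.e. 0.48·k^(0.48−1) = 0.164, so k_gold = (0.48/0.164)^(1/0.52) ≈ 7.8871.
y_gold = 7.8871^0.48 ≈ 2.6948.

(a) k_gold ≈ 7.887; (b) y_gold ≈ 2.695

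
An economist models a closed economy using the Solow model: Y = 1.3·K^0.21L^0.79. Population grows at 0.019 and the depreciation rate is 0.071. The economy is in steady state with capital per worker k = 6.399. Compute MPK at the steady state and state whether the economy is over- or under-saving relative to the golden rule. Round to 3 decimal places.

n + δ = 0.019 + 0.071 = 0.09.
MPK = 0.21·1.3·k^(0.21−1) = 0.21·1.3·6.399^(-0.79) ≈ 0.0630.
MPK < 0.09, so the economy is dynamically inefficient (over-saving).

over-saving; MPK ≈ 0.063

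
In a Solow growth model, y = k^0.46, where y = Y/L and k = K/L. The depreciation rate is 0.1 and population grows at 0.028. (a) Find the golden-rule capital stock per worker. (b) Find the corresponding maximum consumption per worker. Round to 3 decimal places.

n + δ = 0.028 + 0.1 = 0.128.
Setting f'(k) = n+δ gives 0.46·k^(0.46−1) = 0.128, hence k_gold = (0.46/0.128)^(1/0.54) ≈ 10.6854.
y_gold = 10.6854^0.46 ≈ 2.9733; c_gold = y_gold − 0.128·k_gold ≈ 1.6056.

(a) k_gold ≈ 10.685; (b) c_gold ≈ 1.606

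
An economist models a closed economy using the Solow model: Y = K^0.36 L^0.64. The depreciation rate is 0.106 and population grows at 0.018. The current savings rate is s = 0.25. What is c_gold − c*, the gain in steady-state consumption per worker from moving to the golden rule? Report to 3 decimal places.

Δc ≈ 0.053

Break-even investment rate: n + δ = 0.018 + 0.106 = 0.124.
Current steady state (s = 0.25): k* = (0.25/0.124)^(1/0.64) ≈ 2.9910, y* = 2.9910^0.36 ≈ 1.4835, c* = (1−0.25)·1.4835 ≈ 1.1126.
Golden rule sets MPK = n+δ: 0.36·k^(0.36−1) = 0.124, so k_gold = (0.36/0.124)^(1/0.64) ≈ 5.2875.
y_gold = 5.2875^0.36 ≈ 1.8213, c_gold = y_gold − 0.124·k_gold ≈ 1.1656.
Gain: Δc = 1.1656 − 1.1126 ≈ 0.0530.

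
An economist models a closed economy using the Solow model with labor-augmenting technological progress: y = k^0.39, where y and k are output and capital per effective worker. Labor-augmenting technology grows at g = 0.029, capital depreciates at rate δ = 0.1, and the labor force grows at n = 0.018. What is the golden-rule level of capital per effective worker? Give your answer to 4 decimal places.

The effective depreciation rate is n + g + δ = 0.018 + 0.029 + 0.1 = 0.147.
At the golden rule the marginal product of capital equals n+g+δ: 0.39·k^(0.39−1) = 0.147. Solving, k_gold = (0.39/0.147)^(1/0.61) ≈ 4.9507.

k_gold ≈ 4.9507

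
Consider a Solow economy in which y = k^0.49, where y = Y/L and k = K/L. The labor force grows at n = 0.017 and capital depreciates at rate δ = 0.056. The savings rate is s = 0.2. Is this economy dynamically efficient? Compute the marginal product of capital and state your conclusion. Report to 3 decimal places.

Break-even investment rate: n + δ = 0.017 + 0.056 = 0.073.
Steady-state k*: s·k^0.49 = 0.073·k gives k* = (0.2/0.073)^(1/0.51) ≈ 7.2152.
MPK = 0.49·7.2152^(-0.51) ≈ 0.1788.
MPK > n+δ = 0.073, so the economy is dynamically efficient (under-saving).

dynamically efficient; MPK ≈ 0.179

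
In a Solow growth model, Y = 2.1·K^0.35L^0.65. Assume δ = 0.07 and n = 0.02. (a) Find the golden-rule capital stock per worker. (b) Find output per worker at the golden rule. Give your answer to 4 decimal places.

n + δ = 0.02 + 0.07 = 0.09.
Golden rule sets MPK = n+δ: 0.35·2.1·k^(0.35−1) = 0.09, so k_gold = (0.35·2.1/0.09)^(1/0.65) ≈ 25.3015.
y_gold = 2.1·25.3015^0.35 ≈ 6.5061.

(a) k_gold ≈ 25.3015; (b) y_gold ≈ 6.5061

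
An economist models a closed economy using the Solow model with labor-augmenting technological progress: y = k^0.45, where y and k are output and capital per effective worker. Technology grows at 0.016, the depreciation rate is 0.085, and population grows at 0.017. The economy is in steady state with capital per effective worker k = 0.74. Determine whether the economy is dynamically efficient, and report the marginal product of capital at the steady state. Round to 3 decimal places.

dynamically efficient; MPK ≈ 0.531

Break-even investment rate: n + g + δ = 0.017 + 0.016 + 0.085 = 0.118.
MPK = 0.45·k^(0.45−1) = 0.45·0.74^(-0.55) ≈ 0.5310.
MPK > 0.118, so the economy is dynamically efficient (under-saving).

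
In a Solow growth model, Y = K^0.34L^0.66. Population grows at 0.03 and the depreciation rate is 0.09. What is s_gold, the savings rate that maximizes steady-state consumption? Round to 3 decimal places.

s_gold = 0.340

The effective depreciation rate is n + δ = 0.03 + 0.09 = 0.12.
At the golden rule MPK = n+δ, and in any Cobb-Douglas steady state s = (n+δ)·k/y = MPK·k/y = capital's share 0.34.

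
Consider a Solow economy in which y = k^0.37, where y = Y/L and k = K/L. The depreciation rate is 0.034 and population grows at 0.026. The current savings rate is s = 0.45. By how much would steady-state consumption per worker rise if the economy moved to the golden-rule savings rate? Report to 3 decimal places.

Δc ≈ 0.038

The effective depreciation rate is n + δ = 0.026 + 0.034 = 0.06.
Current steady state (s = 0.45): k* = (0.45/0.06)^(1/0.63) ≈ 24.4899, y* = 24.4899^0.37 ≈ 3.2653, c* = (1−0.45)·3.2653 ≈ 1.7959.
At the golden rule the marginal product of capital equals n+δ: 0.37·k^(0.37−1) = 0.06. Solving, k_gold = (0.37/0.06)^(1/0.63) ≈ 17.9493.
y_gold = 17.9493^0.37 ≈ 2.9107, c_gold = y_gold − 0.06·k_gold ≈ 1.8337.
Gain: Δc = 1.8337 − 1.7959 ≈ 0.0378.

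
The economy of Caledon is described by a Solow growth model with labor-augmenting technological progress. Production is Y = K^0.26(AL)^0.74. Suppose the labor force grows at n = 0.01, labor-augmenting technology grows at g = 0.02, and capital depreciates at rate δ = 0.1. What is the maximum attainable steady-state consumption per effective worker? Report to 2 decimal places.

Capital per effective worker breaks even when investment replaces (n + g + δ)·k; here n + g + δ = 0.13.
Setting f'(k) = n+g+δ gives 0.26·k^(0.26−1) = 0.13, hence k_gold = (0.26/0.13)^(1/0.74) ≈ 2.5515.
y_gold = 2.5515^0.26 ≈ 1.2758.
c_gold = y_gold − (n+g+δ)·k_gold = 1.2758 − 0.13·2.5515 ≈ 0.9441.

c_gold ≈ 0.94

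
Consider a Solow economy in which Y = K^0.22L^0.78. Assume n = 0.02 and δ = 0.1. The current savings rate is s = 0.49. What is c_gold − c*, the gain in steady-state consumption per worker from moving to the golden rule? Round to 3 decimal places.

Δc ≈ 0.167

n + δ = 0.02 + 0.1 = 0.12.
Current steady state (s = 0.49): k* = (0.49/0.12)^(1/0.78) ≈ 6.0723, y* = 6.0723^0.22 ≈ 1.4871, c* = (1−0.49)·1.4871 ≈ 0.7584.
Setting f'(k) = n+δ gives 0.22·k^(0.22−1) = 0.12, hence k_gold = (0.22/0.12)^(1/0.78) ≈ 2.1751.
y_gold = 2.1751^0.22 ≈ 1.1864, c_gold = y_gold − 0.12·k_gold ≈ 0.9254.
Gain: Δc = 0.9254 − 0.7584 ≈ 0.1670.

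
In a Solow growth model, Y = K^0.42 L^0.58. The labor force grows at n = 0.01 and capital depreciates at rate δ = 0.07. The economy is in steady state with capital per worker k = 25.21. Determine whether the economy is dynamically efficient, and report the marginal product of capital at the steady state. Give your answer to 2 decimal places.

dynamically inefficient; MPK ≈ 0.06

Break-even investment rate: n + δ = 0.01 + 0.07 = 0.08.
MPK = 0.42·k^(0.42−1) = 0.42·25.21^(-0.58) ≈ 0.0646.
MPK < 0.08, so the economy is dynamically inefficient (over-saving).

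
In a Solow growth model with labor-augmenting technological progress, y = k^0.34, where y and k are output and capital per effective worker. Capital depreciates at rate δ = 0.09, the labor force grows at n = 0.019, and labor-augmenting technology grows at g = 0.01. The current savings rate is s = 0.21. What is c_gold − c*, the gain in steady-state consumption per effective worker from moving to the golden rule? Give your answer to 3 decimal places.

Δc ≈ 0.075

The effective depreciation rate is n + g + δ = 0.019 + 0.01 + 0.09 = 0.119.
Current steady state (s = 0.21): k* = (0.21/0.119)^(1/0.66) ≈ 2.3645, y* = 2.3645^0.34 ≈ 1.3399, c* = (1−0.21)·1.3399 ≈ 1.0585.
Golden rule sets MPK = n+g+δ: 0.34·k^(0.34−1) = 0.119, so k_gold = (0.34/0.119)^(1/0.66) ≈ 4.9069.
y_gold = 4.9069^0.34 ≈ 1.7174, c_gold = y_gold − 0.119·k_gold ≈ 1.1335.
Gain: Δc = 1.1335 − 1.0585 ≈ 0.0750.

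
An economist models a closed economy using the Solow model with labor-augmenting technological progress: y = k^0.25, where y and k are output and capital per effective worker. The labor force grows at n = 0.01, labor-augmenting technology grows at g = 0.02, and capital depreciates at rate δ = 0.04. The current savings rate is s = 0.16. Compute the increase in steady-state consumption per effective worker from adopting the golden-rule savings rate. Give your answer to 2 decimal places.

Δc ≈ 0.04

n + g + δ = 0.01 + 0.02 + 0.04 = 0.07.
Current steady state (s = 0.16): k* = (0.16/0.07)^(1/0.75) ≈ 3.0109, y* = 3.0109^0.25 ≈ 1.3173, c* = (1−0.16)·1.3173 ≈ 1.1065.
Maximizing c = f(k) − (n+g+δ)·k gives f'(k) = n+g+δ, i.e. 0.25·k^(0.25−1) = 0.07, so k_gold = (0.25/0.07)^(1/0.75) ≈ 5.4591.
y_gold = 5.4591^0.25 ≈ 1.5286, c_gold = y_gold − 0.07·k_gold ≈ 1.1464.
Gain: Δc = 1.1464 − 1.1065 ≈ 0.0399.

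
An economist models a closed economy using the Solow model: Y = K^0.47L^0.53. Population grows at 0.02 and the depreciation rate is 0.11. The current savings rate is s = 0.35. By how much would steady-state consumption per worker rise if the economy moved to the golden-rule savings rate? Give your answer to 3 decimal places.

The effective depreciation rate is n + δ = 0.02 + 0.11 = 0.13.
Current steady state (s = 0.35): k* = (0.35/0.13)^(1/0.53) ≈ 6.4797, y* = 6.4797^0.47 ≈ 2.4068, c* = (1−0.35)·2.4068 ≈ 1.5644.
At the golden rule the marginal product of capital equals n+δ: 0.47·k^(0.47−1) = 0.13. Solving, k_gold = (0.47/0.13)^(1/0.53) ≈ 11.3011.
y_gold = 11.3011^0.47 ≈ 3.1258, c_gold = y_gold − 0.13·k_gold ≈ 1.6567.
Gain: Δc = 1.6567 − 1.5644 ≈ 0.0923.

Δc ≈ 0.092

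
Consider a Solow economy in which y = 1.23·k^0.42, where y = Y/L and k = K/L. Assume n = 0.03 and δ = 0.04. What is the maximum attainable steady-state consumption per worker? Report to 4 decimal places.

n + δ = 0.03 + 0.04 = 0.07.
At the golden rule the marginal product of capital equals n+δ: 0.42·1.23·k^(0.42−1) = 0.07. Solving, k_gold = (0.42·1.23/0.07)^(1/0.58) ≈ 31.3797.
y_gold = 1.23·31.3797^0.42 ≈ 5.2300.
c_gold = y_gold − (n+δ)·k_gold = 5.2300 − 0.07·31.3797 ≈ 3.0334.

c_gold ≈ 3.0334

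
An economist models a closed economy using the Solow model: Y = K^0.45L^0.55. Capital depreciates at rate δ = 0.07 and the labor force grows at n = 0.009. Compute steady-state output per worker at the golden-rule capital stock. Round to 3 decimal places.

y_gold ≈ 4.152

The effective depreciation rate is n + δ = 0.009 + 0.07 = 0.079.
Golden rule sets MPK = n+δ: 0.45·k^(0.45−1) = 0.079, so k_gold = (0.45/0.079)^(1/0.55) ≈ 23.6479.
Output: y_gold = k_gold^0.45 = 23.6479^0.45 ≈ 4.1515.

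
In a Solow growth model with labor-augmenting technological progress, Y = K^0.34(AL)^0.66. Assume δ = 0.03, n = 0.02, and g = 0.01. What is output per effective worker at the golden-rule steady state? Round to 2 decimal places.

y_gold ≈ 2.44

Capital per effective worker breaks even when investment replaces (n + g + δ)·k; here n + g + δ = 0.06.
Maximizing c = f(k) − (n+g+δ)·k gives f'(k) = n+g+δ, i.e. 0.34·k^(0.34−1) = 0.06, so k_gold = (0.34/0.06)^(1/0.66) ≈ 13.8486.
Output: y_gold = k_gold^0.34 = 13.8486^0.34 ≈ 2.4439.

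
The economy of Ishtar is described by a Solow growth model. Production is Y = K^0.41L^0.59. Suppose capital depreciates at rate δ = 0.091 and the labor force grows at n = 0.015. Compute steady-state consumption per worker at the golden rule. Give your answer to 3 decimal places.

c_gold ≈ 1.510

Break-even investment rate: n + δ = 0.015 + 0.091 = 0.106.
Maximizing c = f(k) − (n+δ)·k gives f'(k) = n+δ, i.e. 0.41·k^(0.41−1) = 0.106, so k_gold = (0.41/0.106)^(1/0.59) ≈ 9.9021.
y_gold = 9.9021^0.41 ≈ 2.5600.
c_gold = y_gold − (n+δ)·k_gold = 2.5600 − 0.106·9.9021 ≈ 1.5104.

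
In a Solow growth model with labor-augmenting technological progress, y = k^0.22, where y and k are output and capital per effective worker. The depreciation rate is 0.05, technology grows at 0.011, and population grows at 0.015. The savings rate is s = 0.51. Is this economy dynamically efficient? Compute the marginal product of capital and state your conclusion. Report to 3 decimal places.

dynamically inefficient; MPK ≈ 0.033

The effective depreciation rate is n + g + δ = 0.015 + 0.011 + 0.05 = 0.076.
Steady-state k*: s·k^0.22 = 0.076·k gives k* = (0.51/0.076)^(1/0.78) ≈ 11.4801.
MPK = 0.22·11.4801^(-0.78) ≈ 0.0328.
MPK < n+g+δ = 0.076, so the economy is dynamically inefficient (over-saving).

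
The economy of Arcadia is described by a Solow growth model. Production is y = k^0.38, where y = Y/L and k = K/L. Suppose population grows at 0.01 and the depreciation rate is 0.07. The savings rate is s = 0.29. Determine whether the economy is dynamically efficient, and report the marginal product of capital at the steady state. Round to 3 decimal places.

Break-even investment rate: n + δ = 0.01 + 0.07 = 0.08.
Steady-state k*: s·k^0.38 = 0.08·k gives k* = (0.29/0.08)^(1/0.62) ≈ 7.9820.
MPK = 0.38·7.9820^(-0.62) ≈ 0.1048.
MPK > n+δ = 0.08, so the economy is dynamically efficient (under-saving).

dynamically efficient; MPK ≈ 0.105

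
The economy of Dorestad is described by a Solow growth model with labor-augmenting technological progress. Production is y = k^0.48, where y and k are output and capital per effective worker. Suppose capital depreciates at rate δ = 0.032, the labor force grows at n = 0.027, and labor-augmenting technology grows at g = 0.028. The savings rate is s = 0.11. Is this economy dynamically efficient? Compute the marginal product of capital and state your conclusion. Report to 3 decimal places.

dynamically efficient; MPK ≈ 0.380

Capital per effective worker breaks even when investment replaces (n + g + δ)·k; here n + g + δ = 0.087.
Steady-state k*: s·k^0.48 = 0.087·k gives k* = (0.11/0.087)^(1/0.52) ≈ 1.5700.
MPK = 0.48·1.5700^(-0.52) ≈ 0.3796.
MPK > n+g+δ = 0.087, so the economy is dynamically efficient (under-saving).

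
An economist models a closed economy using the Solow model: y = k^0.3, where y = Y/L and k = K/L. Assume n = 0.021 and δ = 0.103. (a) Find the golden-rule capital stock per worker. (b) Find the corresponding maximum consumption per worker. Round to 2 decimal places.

(a) k_gold ≈ 3.53; (b) c_gold ≈ 1.02

Capital per worker breaks even when investment replaces (n + δ)·k; here n + δ = 0.124.
Setting f'(k) = n+δ gives 0.3·k^(0.3−1) = 0.124, hence k_gold = (0.3/0.124)^(1/0.7) ≈ 3.5330.
y_gold = 3.5330^0.3 ≈ 1.4603; c_gold = y_gold − 0.124·k_gold ≈ 1.0222.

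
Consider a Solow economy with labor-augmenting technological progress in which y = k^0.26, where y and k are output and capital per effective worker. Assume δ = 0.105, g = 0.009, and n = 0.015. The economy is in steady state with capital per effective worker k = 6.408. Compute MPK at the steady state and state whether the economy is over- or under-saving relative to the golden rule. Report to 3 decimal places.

Break-even investment rate: n + g + δ = 0.015 + 0.009 + 0.105 = 0.129.
MPK = 0.26·k^(0.26−1) = 0.26·6.408^(-0.74) ≈ 0.0658.
MPK < 0.129, so the economy is dynamically inefficient (over-saving).

over-saving; MPK ≈ 0.066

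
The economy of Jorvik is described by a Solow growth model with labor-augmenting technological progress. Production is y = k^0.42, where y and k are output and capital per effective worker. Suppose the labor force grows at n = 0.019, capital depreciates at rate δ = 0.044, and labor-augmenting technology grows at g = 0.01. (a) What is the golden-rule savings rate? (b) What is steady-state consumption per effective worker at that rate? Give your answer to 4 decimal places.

The effective depreciation rate is n + g + δ = 0.019 + 0.01 + 0.044 = 0.073.
For Cobb-Douglas, s_gold equals capital's share: s_gold = 0.42.
Setting f'(k) = n+g+δ gives 0.42·k^(0.42−1) = 0.073, hence k_gold = (0.42/0.073)^(1/0.58) ≈ 20.4276.
y_gold = 20.4276^0.42 ≈ 3.5505; c_gold = (1−0.42)·y_gold ≈ 2.0593.

(a) s_gold = 0.4200; (b) c_gold ≈ 2.0593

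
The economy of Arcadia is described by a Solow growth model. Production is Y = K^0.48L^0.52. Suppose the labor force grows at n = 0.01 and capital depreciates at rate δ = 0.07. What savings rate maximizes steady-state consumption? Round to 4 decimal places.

s_gold = 0.4800

Capital per worker breaks even when investment replaces (n + δ)·k; here n + δ = 0.08.
At the golden rule MPK = n+δ, and in any Cobb-Douglas steady state s = (n+δ)·k/y = MPK·k/y = capital's share 0.48.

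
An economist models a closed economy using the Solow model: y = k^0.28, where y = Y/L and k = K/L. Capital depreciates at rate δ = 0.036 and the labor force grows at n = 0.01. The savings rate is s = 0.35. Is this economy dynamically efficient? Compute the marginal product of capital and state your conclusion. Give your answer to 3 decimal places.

dynamically inefficient; MPK ≈ 0.037

Capital per worker breaks even when investment replaces (n + δ)·k; here n + δ = 0.046.
Steady-state k*: s·k^0.28 = 0.046·k gives k* = (0.35/0.046)^(1/0.72) ≈ 16.7510.
MPK = 0.28·16.7510^(-0.72) ≈ 0.0368.
MPK < n+δ = 0.046, so the economy is dynamically inefficient (over-saving).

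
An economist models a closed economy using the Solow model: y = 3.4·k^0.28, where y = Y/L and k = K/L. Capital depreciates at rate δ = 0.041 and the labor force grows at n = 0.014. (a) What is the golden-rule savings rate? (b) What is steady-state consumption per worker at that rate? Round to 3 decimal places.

(a) s_gold = 0.280; (b) c_gold ≈ 7.419

Capital per worker breaks even when investment replaces (n + δ)·k; here n + δ = 0.055.
For Cobb-Douglas, s_gold equals capital's share: s_gold = 0.28.
Setting f'(k) = n+δ gives 0.28·3.4·k^(0.28−1) = 0.055, hence k_gold = (0.28·3.4/0.055)^(1/0.72) ≈ 52.4596.
y_gold = 3.4·52.4596^0.28 ≈ 10.3046; c_gold = (1−0.28)·y_gold ≈ 7.4193.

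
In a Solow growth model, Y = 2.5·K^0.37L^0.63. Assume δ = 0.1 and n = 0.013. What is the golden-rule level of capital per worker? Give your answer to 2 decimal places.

n + δ = 0.013 + 0.1 = 0.113.
Setting f'(k) = n+δ gives 0.37·2.5·k^(0.37−1) = 0.113, hence k_gold = (0.37·2.5/0.113)^(1/0.63) ≈ 28.1389.

k_gold ≈ 28.14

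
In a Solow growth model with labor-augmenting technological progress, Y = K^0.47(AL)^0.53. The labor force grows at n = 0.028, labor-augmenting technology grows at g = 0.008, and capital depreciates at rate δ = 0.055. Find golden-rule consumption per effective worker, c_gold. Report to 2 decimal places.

Break-even investment rate: n + g + δ = 0.028 + 0.008 + 0.055 = 0.091.
Maximizing c = f(k) − (n+g+δ)·k gives f'(k) = n+g+δ, i.e. 0.47·k^(0.47−1) = 0.091, so k_gold = (0.47/0.091)^(1/0.53) ≈ 22.1508.
y_gold = 22.1508^0.47 ≈ 4.2888.
c_gold = y_gold − (n+g+δ)·k_gold = 4.2888 − 0.091·22.1508 ≈ 2.2730.

c_gold ≈ 2.27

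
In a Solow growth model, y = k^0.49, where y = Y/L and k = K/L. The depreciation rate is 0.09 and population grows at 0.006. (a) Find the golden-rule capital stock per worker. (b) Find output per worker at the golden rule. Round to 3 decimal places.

(a) k_gold ≈ 24.439; (b) y_gold ≈ 4.788

Break-even investment rate: n + δ = 0.006 + 0.09 = 0.096.
At the golden rule the marginal product of capital equals n+δ: 0.49·k^(0.49−1) = 0.096. Solving, k_gold = (0.49/0.096)^(1/0.51) ≈ 24.4393.
y_gold = 24.4393^0.49 ≈ 4.7881.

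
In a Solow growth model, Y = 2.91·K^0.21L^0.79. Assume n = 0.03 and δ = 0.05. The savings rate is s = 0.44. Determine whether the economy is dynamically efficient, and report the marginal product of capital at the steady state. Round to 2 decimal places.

dynamically inefficient; MPK ≈ 0.04

The effective depreciation rate is n + δ = 0.03 + 0.05 = 0.08.
Steady-state k*: s·A·k^0.21 = 0.08·k gives k* = (0.44·2.91/0.08)^(1/0.79) ≈ 33.4483.
MPK = 0.21·2.91·33.4483^(-0.79) ≈ 0.0382.
MPK < n+δ = 0.08, so the economy is dynamically inefficient (over-saving).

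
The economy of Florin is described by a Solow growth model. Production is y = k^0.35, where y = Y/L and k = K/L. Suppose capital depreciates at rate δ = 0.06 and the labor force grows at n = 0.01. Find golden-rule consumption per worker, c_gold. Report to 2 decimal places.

The effective depreciation rate is n + δ = 0.01 + 0.06 = 0.07.
Golden rule sets MPK = n+δ: 0.35·k^(0.35−1) = 0.07, so k_gold = (0.35/0.07)^(1/0.65) ≈ 11.8943.
y_gold = 11.8943^0.35 ≈ 2.3789.
c_gold = y_gold − (n+δ)·k_gold = 2.3789 − 0.07·11.8943 ≈ 1.5463.

c_gold ≈ 1.55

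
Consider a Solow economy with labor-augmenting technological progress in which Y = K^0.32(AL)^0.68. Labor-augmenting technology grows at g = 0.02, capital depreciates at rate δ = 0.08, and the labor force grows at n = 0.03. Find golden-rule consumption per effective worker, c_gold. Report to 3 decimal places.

The effective depreciation rate is n + g + δ = 0.03 + 0.02 + 0.08 = 0.13.
Setting f'(k) = n+g+δ gives 0.32·k^(0.32−1) = 0.13, hence k_gold = (0.32/0.13)^(1/0.68) ≈ 3.7610.
y_gold = 3.7610^0.32 ≈ 1.5279.
c_gold = y_gold − (n+g+δ)·k_gold = 1.5279 − 0.13·3.7610 ≈ 1.0390.

c_gold ≈ 1.039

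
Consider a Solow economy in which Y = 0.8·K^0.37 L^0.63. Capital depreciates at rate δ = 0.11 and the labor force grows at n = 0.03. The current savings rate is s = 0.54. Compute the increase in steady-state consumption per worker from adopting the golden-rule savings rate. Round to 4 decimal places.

The effective depreciation rate is n + δ = 0.03 + 0.11 = 0.14.
Current steady state (s = 0.54): k* = (0.54·0.8/0.14)^(1/0.63) ≈ 5.9807, y* = 0.8·5.9807^0.37 ≈ 1.5506, c* = (1−0.54)·1.5506 ≈ 0.7133.
Setting f'(k) = n+δ gives 0.37·0.8·k^(0.37−1) = 0.14, hence k_gold = (0.37·0.8/0.14)^(1/0.63) ≈ 3.2820.
y_gold = 0.8·3.2820^0.37 ≈ 1.2418, c_gold = y_gold − 0.14·k_gold ≈ 0.7823.
Gain: Δc = 0.7823 − 0.7133 ≈ 0.0691.

Δc ≈ 0.0691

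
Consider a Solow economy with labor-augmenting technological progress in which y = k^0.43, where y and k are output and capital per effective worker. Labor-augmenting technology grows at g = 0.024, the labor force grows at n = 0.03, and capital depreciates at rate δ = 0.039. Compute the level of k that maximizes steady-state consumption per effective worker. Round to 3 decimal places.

n + g + δ = 0.03 + 0.024 + 0.039 = 0.093.
Maximizing c = f(k) − (n+g+δ)·k gives f'(k) = n+g+δ, i.e. 0.43·k^(0.43−1) = 0.093, so k_gold = (0.43/0.093)^(1/0.57) ≈ 14.6771.

k_gold ≈ 14.677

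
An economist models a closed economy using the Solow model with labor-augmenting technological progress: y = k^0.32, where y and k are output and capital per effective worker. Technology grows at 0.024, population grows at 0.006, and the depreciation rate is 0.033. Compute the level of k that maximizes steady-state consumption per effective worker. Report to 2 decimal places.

The effective depreciation rate is n + g + δ = 0.006 + 0.024 + 0.033 = 0.063.
At the golden rule the marginal product of capital equals n+g+δ: 0.32·k^(0.32−1) = 0.063. Solving, k_gold = (0.32/0.063)^(1/0.68) ≈ 10.9133.

k_gold ≈ 10.91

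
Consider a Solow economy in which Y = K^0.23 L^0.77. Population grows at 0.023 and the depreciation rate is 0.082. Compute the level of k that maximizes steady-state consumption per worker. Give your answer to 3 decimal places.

Capital per worker breaks even when investment replaces (n + δ)·k; here n + δ = 0.105.
At the golden rule the marginal product of capital equals n+δ: 0.23·k^(0.23−1) = 0.105. Solving, k_gold = (0.23/0.105)^(1/0.77) ≈ 2.7686.

k_gold ≈ 2.769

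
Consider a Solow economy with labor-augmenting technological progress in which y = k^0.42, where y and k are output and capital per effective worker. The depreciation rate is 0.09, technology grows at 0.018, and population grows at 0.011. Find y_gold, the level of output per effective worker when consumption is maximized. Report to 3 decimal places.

Break-even investment rate: n + g + δ = 0.011 + 0.018 + 0.09 = 0.119.
Setting f'(k) = n+g+δ gives 0.42·k^(0.42−1) = 0.119, hence k_gold = (0.42/0.119)^(1/0.58) ≈ 8.7966.
Output: y_gold = k_gold^0.42 = 8.7966^0.42 ≈ 2.4924.

y_gold ≈ 2.492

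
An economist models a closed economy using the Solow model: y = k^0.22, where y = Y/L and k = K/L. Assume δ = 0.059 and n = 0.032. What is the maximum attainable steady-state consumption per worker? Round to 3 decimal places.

n + δ = 0.032 + 0.059 = 0.091.
At the golden rule the marginal product of capital equals n+δ: 0.22·k^(0.22−1) = 0.091. Solving, k_gold = (0.22/0.091)^(1/0.78) ≈ 3.1011.
y_gold = 3.1011^0.22 ≈ 1.2827.
c_gold = y_gold − (n+δ)·k_gold = 1.2827 − 0.091·3.1011 ≈ 1.0005.

c_gold ≈ 1.001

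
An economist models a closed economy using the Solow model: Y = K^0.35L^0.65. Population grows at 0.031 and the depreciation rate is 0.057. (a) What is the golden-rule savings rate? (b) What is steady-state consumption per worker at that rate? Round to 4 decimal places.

Break-even investment rate: n + δ = 0.031 + 0.057 = 0.088.
For Cobb-Douglas, s_gold equals capital's share: s_gold = 0.35.
Maximizing c = f(k) − (n+δ)·k gives f'(k) = n+δ, i.e. 0.35·k^(0.35−1) = 0.088, so k_gold = (0.35/0.088)^(1/0.65) ≈ 8.3645.
y_gold = 8.3645^0.35 ≈ 2.1031; c_gold = (1−0.35)·y_gold ≈ 1.3670.

(a) s_gold = 0.3500; (b) c_gold ≈ 1.3670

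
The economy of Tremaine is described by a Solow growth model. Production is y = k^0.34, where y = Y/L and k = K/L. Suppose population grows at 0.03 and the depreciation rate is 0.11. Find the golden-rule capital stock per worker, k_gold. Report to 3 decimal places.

Break-even investment rate: n + δ = 0.03 + 0.11 = 0.14.
At the golden rule the marginal product of capital equals n+δ: 0.34·k^(0.34−1) = 0.14. Solving, k_gold = (0.34/0.14)^(1/0.66) ≈ 3.8359.

k_gold ≈ 3.836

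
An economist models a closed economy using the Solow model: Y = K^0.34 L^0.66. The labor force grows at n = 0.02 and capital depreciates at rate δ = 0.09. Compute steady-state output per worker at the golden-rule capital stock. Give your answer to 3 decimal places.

n + δ = 0.02 + 0.09 = 0.11.
At the golden rule the marginal product of capital equals n+δ: 0.34·k^(0.34−1) = 0.11. Solving, k_gold = (0.34/0.11)^(1/0.66) ≈ 5.5278.
Output: y_gold = k_gold^0.34 = 5.5278^0.34 ≈ 1.7884.

y_gold ≈ 1.788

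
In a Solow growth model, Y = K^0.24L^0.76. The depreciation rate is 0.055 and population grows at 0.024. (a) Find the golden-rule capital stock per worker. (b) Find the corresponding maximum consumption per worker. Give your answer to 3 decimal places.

n + δ = 0.024 + 0.055 = 0.079.
At the golden rule the marginal product of capital equals n+δ: 0.24·k^(0.24−1) = 0.079. Solving, k_gold = (0.24/0.079)^(1/0.76) ≈ 4.3150.
y_gold = 4.3150^0.24 ≈ 1.4203; c_gold = y_gold − 0.079·k_gold ≈ 1.0795.

(a) k_gold ≈ 4.315; (b) c_gold ≈ 1.079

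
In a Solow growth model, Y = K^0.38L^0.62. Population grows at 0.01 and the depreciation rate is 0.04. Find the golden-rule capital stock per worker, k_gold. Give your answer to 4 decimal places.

The effective depreciation rate is n + δ = 0.01 + 0.04 = 0.05.
At the golden rule the marginal product of capital equals n+δ: 0.38·k^(0.38−1) = 0.05. Solving, k_gold = (0.38/0.05)^(1/0.62) ≈ 26.3431.

k_gold ≈ 26.3431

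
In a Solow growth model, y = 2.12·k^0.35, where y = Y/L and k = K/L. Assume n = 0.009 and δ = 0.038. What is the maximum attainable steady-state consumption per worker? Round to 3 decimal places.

Capital per worker breaks even when investment replaces (n + δ)·k; here n + δ = 0.047.
Setting f'(k) = n+δ gives 0.35·2.12·k^(0.35−1) = 0.047, hence k_gold = (0.35·2.12/0.047)^(1/0.65) ≈ 69.7506.
y_gold = 2.12·69.7506^0.35 ≈ 9.3665.
c_gold = y_gold − (n+δ)·k_gold = 9.3665 − 0.047·69.7506 ≈ 6.0882.

c_gold ≈ 6.088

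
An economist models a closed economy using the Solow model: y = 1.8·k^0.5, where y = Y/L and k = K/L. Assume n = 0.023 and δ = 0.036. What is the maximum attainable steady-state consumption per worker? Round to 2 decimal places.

Capital per worker breaks even when investment replaces (n + δ)·k; here n + δ = 0.059.
At the golden rule the marginal product of capital equals n+δ: 0.5·1.8·k^(0.5−1) = 0.059. Solving, k_gold = (0.5·1.8/0.059)^(1/0.5) ≈ 232.6918.
y_gold = 1.8·232.6918^0.5 ≈ 27.4576.
c_gold = y_gold − (n+δ)·k_gold = 27.4576 − 0.059·232.6918 ≈ 13.7288.

c_gold ≈ 13.73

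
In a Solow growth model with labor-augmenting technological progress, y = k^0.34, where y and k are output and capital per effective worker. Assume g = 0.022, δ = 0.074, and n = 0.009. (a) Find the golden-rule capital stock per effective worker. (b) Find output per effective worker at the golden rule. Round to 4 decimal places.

Break-even investment rate: n + g + δ = 0.009 + 0.022 + 0.074 = 0.105.
Maximizing c = f(k) − (n+g+δ)·k gives f'(k) = n+g+δ, i.e. 0.34·k^(0.34−1) = 0.105, so k_gold = (0.34/0.105)^(1/0.66) ≈ 5.9315.
y_gold = 5.9315^0.34 ≈ 1.8318.

(a) k_gold ≈ 5.9315; (b) y_gold ≈ 1.8318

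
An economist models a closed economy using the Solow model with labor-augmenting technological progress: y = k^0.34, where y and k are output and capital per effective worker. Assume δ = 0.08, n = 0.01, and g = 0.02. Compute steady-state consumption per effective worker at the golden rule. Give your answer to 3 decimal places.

Capital per effective worker breaks even when investment replaces (n + g + δ)·k; here n + g + δ = 0.11.
At the golden rule the marginal product of capital equals n+g+δ: 0.34·k^(0.34−1) = 0.11. Solving, k_gold = (0.34/0.11)^(1/0.66) ≈ 5.5278.
y_gold = 5.5278^0.34 ≈ 1.7884.
c_gold = y_gold − (n+g+δ)·k_gold = 1.7884 − 0.11·5.5278 ≈ 1.1804.

c_gold ≈ 1.180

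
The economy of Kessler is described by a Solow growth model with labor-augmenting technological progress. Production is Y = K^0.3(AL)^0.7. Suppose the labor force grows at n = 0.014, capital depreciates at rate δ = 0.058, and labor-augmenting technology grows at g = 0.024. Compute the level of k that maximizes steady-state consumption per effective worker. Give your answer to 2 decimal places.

k_gold ≈ 5.09

n + g + δ = 0.014 + 0.024 + 0.058 = 0.096.
At the golden rule the marginal product of capital equals n+g+δ: 0.3·k^(0.3−1) = 0.096. Solving, k_gold = (0.3/0.096)^(1/0.7) ≈ 5.0925.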